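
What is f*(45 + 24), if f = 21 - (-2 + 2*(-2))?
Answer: 1863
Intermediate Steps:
f = 27 (f = 21 - (-2 - 4) = 21 - 1*(-6) = 21 + 6 = 27)
f*(45 + 24) = 27*(45 + 24) = 27*69 = 1863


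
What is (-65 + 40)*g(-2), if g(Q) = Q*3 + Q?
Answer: 200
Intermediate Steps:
g(Q) = 4*Q (g(Q) = 3*Q + Q = 4*Q)
(-65 + 40)*g(-2) = (-65 + 40)*(4*(-2)) = -25*(-8) = 200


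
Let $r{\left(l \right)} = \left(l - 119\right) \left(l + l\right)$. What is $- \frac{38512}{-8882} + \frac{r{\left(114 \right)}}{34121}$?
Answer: $\frac{651971236}{151531361} \approx 4.3026$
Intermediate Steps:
$r{\left(l \right)} = 2 l \left(-119 + l\right)$ ($r{\left(l \right)} = \left(-119 + l\right) 2 l = 2 l \left(-119 + l\right)$)
$- \frac{38512}{-8882} + \frac{r{\left(114 \right)}}{34121} = - \frac{38512}{-8882} + \frac{2 \cdot 114 \left(-119 + 114\right)}{34121} = \left(-38512\right) \left(- \frac{1}{8882}\right) + 2 \cdot 114 \left(-5\right) \frac{1}{34121} = \frac{19256}{4441} - \frac{1140}{34121} = \frac{651971236}{151531361}$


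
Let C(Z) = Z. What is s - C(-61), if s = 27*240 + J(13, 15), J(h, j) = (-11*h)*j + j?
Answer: 4411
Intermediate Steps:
J(h, j) = j - 11*h*j (J(h, j) = -11*h*j + j = j - 11*h*j)
s = 4350 (s = 27*240 + 15*(1 - 11*13) = 6480 + 15*(1 - 143) = 6480 + 15*(-142) = 6480 - 2130 = 4350)
s - C(-61) = 4350 - 1*(-61) = 4350 + 61 = 4411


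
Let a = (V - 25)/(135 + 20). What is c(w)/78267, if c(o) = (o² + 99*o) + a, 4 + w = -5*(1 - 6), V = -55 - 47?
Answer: 390473/12131385 ≈ 0.032187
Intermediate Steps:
V = -102
a = -127/155 (a = (-102 - 25)/(135 + 20) = -127/155 ≈ -0.81936)
w = 21 (w = -4 - 5*(1 - 6) = -4 - 5*(-5) = -4 + 25 = 21)
c(o) = -127/155 + o² + 99*o (c(o) = (o² + 99*o) - 127/155 = -127/155 + o² + 99*o)
c(w)/78267 = (-127/155 + 21² + 99*21)/78267 = (-127/155 + 441 + 2079)*(1/78267) = (390473/155)*(1/78267) = 390473/12131385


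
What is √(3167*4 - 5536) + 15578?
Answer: 15578 + 2*√1783 ≈ 15662.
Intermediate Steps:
√(3167*4 - 5536) + 15578 = √(12668 - 5536) + 15578 = √7132 + 15578 = 2*√1783 + 15578 = 15578 + 2*√1783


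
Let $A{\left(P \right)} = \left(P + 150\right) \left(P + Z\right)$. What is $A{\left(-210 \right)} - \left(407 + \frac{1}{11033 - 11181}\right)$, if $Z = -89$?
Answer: $\frac{2594885}{148} \approx 17533.0$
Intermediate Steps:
$A{\left(P \right)} = \left(-89 + P\right) \left(150 + P\right)$ ($A{\left(P \right)} = \left(P + 150\right) \left(P - 89\right) = \left(150 + P\right) \left(-89 + P\right) = \left(-89 + P\right) \left(150 + P\right)$)
$A{\left(-210 \right)} - \left(407 + \frac{1}{11033 - 11181}\right) = \left(-13350 + \left(-210\right)^{2} + 61 \left(-210\right)\right) - \left(407 + \frac{1}{11033 - 11181}\right) = \left(-13350 + 44100 - 12810\right) - \left(407 + \frac{1}{-148}\right) = 17940 - \left(407 - \frac{1}{148}\right) = 17940 - \frac{60235}{148} = \frac{2594885}{148}$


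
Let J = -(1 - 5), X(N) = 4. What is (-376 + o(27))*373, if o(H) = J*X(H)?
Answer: -134280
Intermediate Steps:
J = 4 (J = -1*(-4) = 4)
o(H) = 16 (o(H) = 4*4 = 16)
(-376 + o(27))*373 = (-376 + 16)*373 = -360*373 = -134280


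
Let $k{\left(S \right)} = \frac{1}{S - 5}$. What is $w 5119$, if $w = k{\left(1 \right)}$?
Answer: $- \frac{5119}{4} \approx -1279.8$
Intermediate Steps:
$k{\left(S \right)} = \frac{1}{-5 + S}$ ($k{\left(S \right)} = \frac{1}{S - 5} = \frac{1}{-5 + S}$)
$w = - \frac{1}{4}$ ($w = \frac{1}{-5 + 1} = \frac{1}{-4} = - \frac{1}{4} \approx -0.25$)
$w 5119 = \left(- \frac{1}{4}\right) 5119 = - \frac{5119}{4}$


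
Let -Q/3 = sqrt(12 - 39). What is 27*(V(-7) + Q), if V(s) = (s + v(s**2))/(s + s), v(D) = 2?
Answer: 135/14 - 243*I*sqrt(3) ≈ 9.6429 - 420.89*I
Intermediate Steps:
V(s) = (2 + s)/(2*s) (V(s) = (s + 2)/(s + s) = (2 + s)/((2*s)) = (2 + s)*(1/(2*s)) = (2 + s)/(2*s))
Q = -9*I*sqrt(3) (Q = -3*sqrt(12 - 39) = -9*I*sqrt(3) ≈ -15.588*I)
27*(V(-7) + Q) = 27*((1/2)*(2 - 7)/(-7) - 9*I*sqrt(3)) = 27*((1/2)*(-1/7)*(-5) - 9*I*sqrt(3)) = 27*(5/14 - 9*I*sqrt(3)) = 135/14 - 243*I*sqrt(3)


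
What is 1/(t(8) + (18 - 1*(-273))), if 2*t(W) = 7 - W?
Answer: 2/581 ≈ 0.0034423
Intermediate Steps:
t(W) = 7/2 - W/2 (t(W) = (7 - W)/2 = 7/2 - W/2)
1/(t(8) + (18 - 1*(-273))) = 1/((7/2 - ½*8) + (18 - 1*(-273))) = 1/((7/2 - 4) + (18 + 273)) = 1/(-½ + 291) = 1/(581/2) = 2/581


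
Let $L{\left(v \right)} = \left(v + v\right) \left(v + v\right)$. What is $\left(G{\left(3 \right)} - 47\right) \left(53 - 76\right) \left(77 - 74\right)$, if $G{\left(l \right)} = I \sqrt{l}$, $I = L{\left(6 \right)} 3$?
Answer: $3243 - 29808 \sqrt{3} \approx -48386.0$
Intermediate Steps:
$L{\left(v \right)} = 4 v^{2}$ ($L{\left(v \right)} = 2 v 2 v = 4 v^{2}$)
$I = 432$ ($I = 4 \cdot 6^{2} \cdot 3 = 4 \cdot 36 \cdot 3 = 144 \cdot 3 = 432$)
$G{\left(l \right)} = 432 \sqrt{l}$
$\left(G{\left(3 \right)} - 47\right) \left(53 - 76\right) \left(77 - 74\right) = \left(432 \sqrt{3} - 47\right) \left(53 - 76\right) \left(77 - 74\right) = \left(-47 + 432 \sqrt{3}\right) \left(\left(-23\right) 3\right) = \left(-47 + 432 \sqrt{3}\right) \left(-69\right) = 3243 - 29808 \sqrt{3}$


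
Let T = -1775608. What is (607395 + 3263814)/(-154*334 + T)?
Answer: -3871209/1827044 ≈ -2.1188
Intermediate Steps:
(607395 + 3263814)/(-154*334 + T) = (607395 + 3263814)/(-154*334 - 1775608) = 3871209/(-51436 - 1775608) = 3871209/(-1827044) = 3871209*(-1/1827044) = -3871209/1827044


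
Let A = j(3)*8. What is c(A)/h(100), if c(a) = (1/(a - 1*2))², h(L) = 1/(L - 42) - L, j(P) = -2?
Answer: -29/939438 ≈ -3.0870e-5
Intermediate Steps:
h(L) = 1/(-42 + L) - L
A = -16 (A = -2*8 = -16)
c(a) = (-2 + a)⁻² (c(a) = (1/(a - 2))² = (1/(-2 + a))² = (-2 + a)⁻²)
c(A)/h(100) = 1/((-2 - 16)²*(((1 - 1*100² + 42*100)/(-42 + 100)))) = 1/((-18)²*(((1 - 1*10000 + 4200)/58))) = 1/(324*(((1 - 10000 + 4200)/58))) = 1/(324*(((1/58)*(-5799)))) = 1/(324*(-5799/58)) = (1/324)*(-58/5799) = -29/939438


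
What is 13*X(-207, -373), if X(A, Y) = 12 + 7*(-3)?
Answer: -117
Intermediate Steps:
X(A, Y) = -9 (X(A, Y) = 12 - 21 = -9)
13*X(-207, -373) = 13*(-9) = -117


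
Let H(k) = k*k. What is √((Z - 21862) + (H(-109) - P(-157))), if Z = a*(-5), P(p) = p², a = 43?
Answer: I*√34845 ≈ 186.67*I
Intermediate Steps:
H(k) = k²
Z = -215 (Z = 43*(-5) = -215)
√((Z - 21862) + (H(-109) - P(-157))) = √((-215 - 21862) + ((-109)² - 1*(-157)²)) = √(-22077 + (11881 - 1*24649)) = √(-22077 + (11881 - 24649)) = √(-22077 - 12768) = √(-34845) = I*√34845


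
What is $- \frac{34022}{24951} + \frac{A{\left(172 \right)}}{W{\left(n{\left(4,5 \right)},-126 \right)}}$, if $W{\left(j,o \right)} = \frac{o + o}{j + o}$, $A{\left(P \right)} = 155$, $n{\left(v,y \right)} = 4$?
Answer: $\frac{77208311}{1047942} \approx 73.676$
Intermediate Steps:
$W{\left(j,o \right)} = \frac{2 o}{j + o}$
$- \frac{34022}{24951} + \frac{A{\left(172 \right)}}{W{\left(n{\left(4,5 \right)},-126 \right)}} = - \frac{34022}{24951} + \frac{155}{2 \left(-126\right) \frac{1}{4 - 126}} = \left(-34022\right) \frac{1}{24951} + \frac{155}{2 \left(-126\right) \frac{1}{-122}} = - \frac{34022}{24951} + \frac{155}{2 \left(-126\right) \left(- \frac{1}{122}\right)} = - \frac{34022}{24951} + \frac{155}{\frac{126}{61}} = - \frac{34022}{24951} + 155 \cdot \frac{61}{126} = - \frac{34022}{24951} + \frac{9455}{126} = \frac{77208311}{1047942}$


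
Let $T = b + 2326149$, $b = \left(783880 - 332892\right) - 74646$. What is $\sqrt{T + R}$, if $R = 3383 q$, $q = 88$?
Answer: $33 \sqrt{2755} \approx 1732.1$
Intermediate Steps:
$R = 297704$ ($R = 3383 \cdot 88 = 297704$)
$b = 376342$ ($b = 450988 - 74646 = 376342$)
$T = 2702491$ ($T = 376342 + 2326149 = 2702491$)
$\sqrt{T + R} = \sqrt{2702491 + 297704} = \sqrt{3000195} = 33 \sqrt{2755}$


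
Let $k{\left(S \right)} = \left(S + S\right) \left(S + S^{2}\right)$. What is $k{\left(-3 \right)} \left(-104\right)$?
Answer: $3744$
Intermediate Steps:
$k{\left(S \right)} = 2 S \left(S + S^{2}\right)$
$k{\left(-3 \right)} \left(-104\right) = 2 \left(-3\right)^{2} \left(1 - 3\right) \left(-104\right) = 2 \cdot 9 \left(-2\right) \left(-104\right) = \left(-36\right) \left(-104\right) = 3744$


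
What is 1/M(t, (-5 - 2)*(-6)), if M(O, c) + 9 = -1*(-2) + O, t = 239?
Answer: 1/232 ≈ 0.0043103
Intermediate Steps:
M(O, c) = -7 + O (M(O, c) = -9 + (-1*(-2) + O) = -9 + (2 + O) = -7 + O)
1/M(t, (-5 - 2)*(-6)) = 1/(-7 + 239) = 1/232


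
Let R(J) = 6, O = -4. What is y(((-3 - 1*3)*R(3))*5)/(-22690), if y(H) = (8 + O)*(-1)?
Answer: 2/11345 ≈ 0.00017629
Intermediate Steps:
y(H) = -4 (y(H) = (8 - 4)*(-1) = 4*(-1) = -4)
y(((-3 - 1*3)*R(3))*5)/(-22690) = -4/(-22690) = -4*(-1/22690) = 2/11345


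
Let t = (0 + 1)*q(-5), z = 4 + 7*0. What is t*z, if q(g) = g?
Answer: -20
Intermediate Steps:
z = 4 (z = 4 + 0 = 4)
t = -5 (t = (0 + 1)*(-5) = 1*(-5) = -5)
t*z = -5*4 = -20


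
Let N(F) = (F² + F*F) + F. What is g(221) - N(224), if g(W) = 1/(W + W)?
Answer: -44454591/442 ≈ -1.0058e+5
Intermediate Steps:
N(F) = F + 2*F² (N(F) = (F² + F²) + F = 2*F² + F = F + 2*F²)
g(W) = 1/(2*W)
g(221) - N(224) = (½)/221 - 224*(1 + 2*224) = (½)*(1/221) - 224*(1 + 448) = 1/442 - 224*449 = 1/442 - 1*100576 = 1/442 - 100576 = -44454591/442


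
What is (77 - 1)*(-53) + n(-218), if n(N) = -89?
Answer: -4117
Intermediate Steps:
(77 - 1)*(-53) + n(-218) = (77 - 1)*(-53) - 89 = 76*(-53) - 89 = -4028 - 89 = -4117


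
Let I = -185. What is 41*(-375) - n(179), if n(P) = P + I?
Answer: -15369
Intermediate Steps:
n(P) = -185 + P (n(P) = P - 185 = -185 + P)
41*(-375) - n(179) = 41*(-375) - (-185 + 179) = -15375 - 1*(-6) = -15375 + 6 = -15369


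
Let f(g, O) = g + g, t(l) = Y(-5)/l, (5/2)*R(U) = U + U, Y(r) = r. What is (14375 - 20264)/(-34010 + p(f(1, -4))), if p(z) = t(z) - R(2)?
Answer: 58890/340141 ≈ 0.17313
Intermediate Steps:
R(U) = 4*U/5 (R(U) = 2*(U + U)/5 = 2*(2*U)/5 = 4*U/5)
t(l) = -5/l
f(g, O) = 2*g
p(z) = -8/5 - 5/z (p(z) = -5/z - 4*2/5 = -5/z - 1*8/5 = -5/z - 8/5 = -8/5 - 5/z)
(14375 - 20264)/(-34010 + p(f(1, -4))) = (14375 - 20264)/(-34010 + (-8/5 - 5/(2*1))) = -5889/(-34010 + (-8/5 - 5/2)) = -5889/(-34010 - 41/10) = -5889/(-340141/10) = -5889*(-10/340141) = 58890/340141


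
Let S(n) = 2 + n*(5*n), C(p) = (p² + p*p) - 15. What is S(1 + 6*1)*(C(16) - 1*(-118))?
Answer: 151905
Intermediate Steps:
C(p) = -15 + 2*p² (C(p) = (p² + p²) - 15 = 2*p² - 15 = -15 + 2*p²)
S(n) = 2 + 5*n²
S(1 + 6*1)*(C(16) - 1*(-118)) = (2 + 5*(1 + 6*1)²)*((-15 + 2*16²) - 1*(-118)) = (2 + 5*(1 + 6)²)*((-15 + 2*256) + 118) = (2 + 5*7²)*((-15 + 512) + 118) = (2 + 5*49)*(497 + 118) = (2 + 245)*615 = 247*615 = 151905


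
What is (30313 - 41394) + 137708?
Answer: 126627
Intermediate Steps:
(30313 - 41394) + 137708 = -11081 + 137708 = 126627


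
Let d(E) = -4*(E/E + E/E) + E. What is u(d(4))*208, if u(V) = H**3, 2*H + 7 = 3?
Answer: -1664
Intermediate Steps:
H = -2 (H = -7/2 + (1/2)*3 = -7/2 + 3/2 = -2)
d(E) = -8 + E (d(E) = -4*(1 + 1) + E = -4*2 + E = -8 + E)
u(V) = -8 (u(V) = (-2)**3 = -8)
u(d(4))*208 = -8*208 = -1664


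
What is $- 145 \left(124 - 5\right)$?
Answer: $-17255$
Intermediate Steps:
$- 145 \left(124 - 5\right) = \left(-145\right) 119 = -17255$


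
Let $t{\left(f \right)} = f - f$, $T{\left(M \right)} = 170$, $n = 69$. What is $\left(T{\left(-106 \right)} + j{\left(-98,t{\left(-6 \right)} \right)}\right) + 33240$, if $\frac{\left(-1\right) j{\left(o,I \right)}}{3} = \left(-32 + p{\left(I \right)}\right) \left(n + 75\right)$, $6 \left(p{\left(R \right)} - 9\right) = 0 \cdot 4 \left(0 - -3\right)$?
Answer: $43346$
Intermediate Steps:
$p{\left(R \right)} = 9$ ($p{\left(R \right)} = 9 + \frac{0 \cdot 4 \left(0 - -3\right)}{6} = 9 + \frac{0 \left(0 + 3\right)}{6} = 9 + \frac{0 \cdot 3}{6} = 9 + \frac{1}{6} \cdot 0 = 9 + 0 = 9$)
$t{\left(f \right)} = 0$
$j{\left(o,I \right)} = 9936$ ($j{\left(o,I \right)} = - 3 \left(-32 + 9\right) \left(69 + 75\right) = - 3 \left(\left(-23\right) 144\right) = \left(-3\right) \left(-3312\right) = 9936$)
$\left(T{\left(-106 \right)} + j{\left(-98,t{\left(-6 \right)} \right)}\right) + 33240 = \left(170 + 9936\right) + 33240 = 10106 + 33240 = 43346$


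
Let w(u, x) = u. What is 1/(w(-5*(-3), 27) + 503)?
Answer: 1/518 ≈ 0.0019305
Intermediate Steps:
1/(w(-5*(-3), 27) + 503) = 1/(-5*(-3) + 503) = 1/(15 + 503) = 1/518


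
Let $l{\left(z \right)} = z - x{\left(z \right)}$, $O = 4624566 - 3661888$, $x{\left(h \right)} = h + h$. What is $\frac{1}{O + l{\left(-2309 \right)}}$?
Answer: $\frac{1}{964987} \approx 1.0363 \cdot 10^{-6}$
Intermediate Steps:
$x{\left(h \right)} = 2 h$
$O = 962678$
$l{\left(z \right)} = - z$ ($l{\left(z \right)} = z - 2 z = - z$)
$\frac{1}{O + l{\left(-2309 \right)}} = \frac{1}{962678 - -2309} = \frac{1}{962678 + 2309} = \frac{1}{964987}$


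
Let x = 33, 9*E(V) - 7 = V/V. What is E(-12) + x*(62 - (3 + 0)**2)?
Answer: 15749/9 ≈ 1749.9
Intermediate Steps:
E(V) = 8/9 (E(V) = 7/9 + (V/V)/9 = 7/9 + (1/9)*1 = 7/9 + 1/9 = 8/9)
E(-12) + x*(62 - (3 + 0)**2) = 8/9 + 33*(62 - (3 + 0)**2) = 8/9 + 33*(62 - 1*3**2) = 8/9 + 33*(62 - 1*9) = 8/9 + 33*(62 - 9) = 8/9 + 33*53 = 8/9 + 1749 = 15749/9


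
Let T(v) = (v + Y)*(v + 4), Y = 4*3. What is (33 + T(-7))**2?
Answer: 324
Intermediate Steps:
Y = 12
T(v) = (4 + v)*(12 + v) (T(v) = (v + 12)*(v + 4) = (12 + v)*(4 + v) = (4 + v)*(12 + v))
(33 + T(-7))**2 = (33 + (48 + (-7)**2 + 16*(-7)))**2 = (33 + (48 + 49 - 112))**2 = (33 - 15)**2 = 18**2 = 324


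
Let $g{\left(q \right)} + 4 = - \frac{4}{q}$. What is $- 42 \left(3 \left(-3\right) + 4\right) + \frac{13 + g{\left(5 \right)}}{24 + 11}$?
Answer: $\frac{36791}{175} \approx 210.23$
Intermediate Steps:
$g{\left(q \right)} = -4 - \frac{4}{q}$
$- 42 \left(3 \left(-3\right) + 4\right) + \frac{13 + g{\left(5 \right)}}{24 + 11} = - 42 \left(3 \left(-3\right) + 4\right) + \frac{13 - \left(4 + \frac{4}{5}\right)}{24 + 11} = - 42 \left(-9 + 4\right) + \frac{13 - \frac{24}{5}}{35} = \left(-42\right) \left(-5\right) + \left(13 - \frac{24}{5}\right) \frac{1}{35} = 210 + \left(13 - \frac{24}{5}\right) \frac{1}{35} = 210 + \frac{41}{5} \cdot \frac{1}{35} = 210 + \frac{41}{175} = \frac{36791}{175}$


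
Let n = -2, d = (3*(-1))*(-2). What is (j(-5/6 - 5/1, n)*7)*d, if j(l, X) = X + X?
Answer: -168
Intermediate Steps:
d = 6 (d = -3*(-2) = 6)
j(l, X) = 2*X
(j(-5/6 - 5/1, n)*7)*d = ((2*(-2))*7)*6 = -4*7*6 = -28*6 = -168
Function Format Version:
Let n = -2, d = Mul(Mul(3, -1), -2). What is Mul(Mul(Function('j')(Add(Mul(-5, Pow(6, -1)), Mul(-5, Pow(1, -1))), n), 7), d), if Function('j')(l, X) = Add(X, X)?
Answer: -168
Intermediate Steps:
d = 6 (d = Mul(-3, -2) = 6)
Function('j')(l, X) = Mul(2, X)
Mul(Mul(Function('j')(Add(Mul(-5, Pow(6, -1)), Mul(-5, Pow(1, -1))), n), 7), d) = Mul(Mul(Mul(2, -2), 7), 6) = Mul(Mul(-4, 7), 6) = Mul(-28, 6) = -168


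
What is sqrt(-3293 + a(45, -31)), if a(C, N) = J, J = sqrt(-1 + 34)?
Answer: sqrt(-3293 + sqrt(33)) ≈ 57.335*I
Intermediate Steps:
J = sqrt(33) ≈ 5.7446
a(C, N) = sqrt(33)
sqrt(-3293 + a(45, -31)) = sqrt(-3293 + sqrt(33))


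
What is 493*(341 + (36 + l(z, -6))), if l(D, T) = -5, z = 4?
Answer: 183396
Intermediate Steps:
493*(341 + (36 + l(z, -6))) = 493*(341 + (36 - 5)) = 493*(341 + 31) = 493*372 = 183396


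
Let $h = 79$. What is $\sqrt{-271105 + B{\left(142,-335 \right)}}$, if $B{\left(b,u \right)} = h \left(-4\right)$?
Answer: $i \sqrt{271421} \approx 520.98 i$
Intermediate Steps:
$B{\left(b,u \right)} = -316$ ($B{\left(b,u \right)} = 79 \left(-4\right) = -316$)
$\sqrt{-271105 + B{\left(142,-335 \right)}} = \sqrt{-271105 - 316} = \sqrt{-271421} = i \sqrt{271421}$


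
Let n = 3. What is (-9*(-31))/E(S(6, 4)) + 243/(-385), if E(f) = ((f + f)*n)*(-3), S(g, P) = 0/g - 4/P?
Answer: 11449/770 ≈ 14.869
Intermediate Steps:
S(g, P) = -4/P (S(g, P) = 0 - 4/P = -4/P)
E(f) = -18*f (E(f) = ((f + f)*3)*(-3) = ((2*f)*3)*(-3) = (6*f)*(-3) = -18*f)
(-9*(-31))/E(S(6, 4)) + 243/(-385) = (-9*(-31))/((-(-72)/4)) + 243/(-385) = 279/((-(-72)/4)) + 243*(-1/385) = 279/((-18*(-1))) - 243/385 = 279/18 - 243/385 = 279*(1/18) - 243/385 = 31/2 - 243/385 = 11449/770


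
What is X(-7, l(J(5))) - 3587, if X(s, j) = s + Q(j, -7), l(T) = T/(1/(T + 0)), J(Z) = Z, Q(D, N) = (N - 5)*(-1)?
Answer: -3582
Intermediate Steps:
Q(D, N) = 5 - N (Q(D, N) = (-5 + N)*(-1) = 5 - N)
l(T) = T**2 (l(T) = T/(1/T) = T*T = T**2)
X(s, j) = 12 + s (X(s, j) = s + (5 - 1*(-7)) = s + (5 + 7) = s + 12 = 12 + s)
X(-7, l(J(5))) - 3587 = (12 - 7) - 3587 = 5 - 3587 = -3582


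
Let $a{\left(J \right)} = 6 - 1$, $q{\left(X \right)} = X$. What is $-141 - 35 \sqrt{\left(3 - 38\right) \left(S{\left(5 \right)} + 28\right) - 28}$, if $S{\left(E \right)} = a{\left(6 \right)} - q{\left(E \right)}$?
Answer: $-141 - 420 i \sqrt{7} \approx -141.0 - 1111.2 i$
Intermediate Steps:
$a{\left(J \right)} = 5$
$S{\left(E \right)} = 5 - E$
$-141 - 35 \sqrt{\left(3 - 38\right) \left(S{\left(5 \right)} + 28\right) - 28} = -141 - 35 \sqrt{\left(3 - 38\right) \left(\left(5 - 5\right) + 28\right) - 28} = -141 - 35 \sqrt{- 35 \left(\left(5 - 5\right) + 28\right) - 28} = -141 - 35 \sqrt{- 35 \left(0 + 28\right) - 28} = -141 - 35 \sqrt{\left(-35\right) 28 - 28} = -141 - 35 \sqrt{-980 - 28} = -141 - 35 \sqrt{-1008} = -141 - 35 \cdot 12 i \sqrt{7} = -141 - 420 i \sqrt{7}$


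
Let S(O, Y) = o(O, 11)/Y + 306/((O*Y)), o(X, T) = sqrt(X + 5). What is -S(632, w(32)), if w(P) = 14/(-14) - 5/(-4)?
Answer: -153/79 - 28*sqrt(13) ≈ -102.89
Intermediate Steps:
o(X, T) = sqrt(5 + X)
w(P) = 1/4 (w(P) = 14*(-1/14) - 5*(-1/4) = -1 + 5/4 = 1/4)
S(O, Y) = sqrt(5 + O)/Y + 306/(O*Y) (S(O, Y) = sqrt(5 + O)/Y + 306/((O*Y)) = sqrt(5 + O)/Y + 306*(1/(O*Y)) = sqrt(5 + O)/Y + 306/(O*Y))
-S(632, w(32)) = -(306 + 632*sqrt(5 + 632))/(632*1/4) = -4*(306 + 632*sqrt(637))/632 = -4*(306 + 632*(7*sqrt(13)))/632 = -4*(306 + 4424*sqrt(13))/632 = -(153/79 + 28*sqrt(13)) = -153/79 - 28*sqrt(13)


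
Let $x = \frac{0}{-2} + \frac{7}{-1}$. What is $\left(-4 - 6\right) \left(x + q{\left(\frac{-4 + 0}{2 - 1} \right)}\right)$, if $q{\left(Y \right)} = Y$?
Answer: $110$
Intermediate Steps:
$x = -7$ ($x = 0 \left(- \frac{1}{2}\right) + 7 \left(-1\right) = 0 - 7 = -7$)
$\left(-4 - 6\right) \left(x + q{\left(\frac{-4 + 0}{2 - 1} \right)}\right) = \left(-4 - 6\right) \left(-7 + \frac{-4 + 0}{2 - 1}\right) = - 10 \left(-7 - \frac{4}{1}\right) = - 10 \left(-7 - 4\right) = \left(-10\right) \left(-11\right) = 110$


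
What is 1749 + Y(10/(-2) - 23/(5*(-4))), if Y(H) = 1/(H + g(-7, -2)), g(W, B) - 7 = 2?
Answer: 180167/103 ≈ 1749.2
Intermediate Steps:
g(W, B) = 9 (g(W, B) = 7 + 2 = 9)
Y(H) = 1/(9 + H) (Y(H) = 1/(H + 9) = 1/(9 + H))
1749 + Y(10/(-2) - 23/(5*(-4))) = 1749 + 1/(9 + (10/(-2) - 23/(5*(-4)))) = 1749 + 1/(9 + (10*(-1/2) - 23/(-20))) = 1749 + 1/(9 + (-5 - 23*(-1/20))) = 1749 + 1/(9 + (-5 + 23/20)) = 1749 + 1/(9 - 77/20) = 1749 + 1/(103/20) = 1749 + 20/103 = 180167/103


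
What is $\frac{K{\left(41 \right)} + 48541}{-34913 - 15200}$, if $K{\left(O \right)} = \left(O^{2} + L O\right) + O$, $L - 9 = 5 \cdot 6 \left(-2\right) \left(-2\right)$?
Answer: $- \frac{7936}{7159} \approx -1.1085$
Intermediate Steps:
$L = 129$ ($L = 9 + 5 \cdot 6 \left(-2\right) \left(-2\right) = 9 + 5 \left(-12\right) \left(-2\right) = 9 - -120 = 9 + 120 = 129$)
$K{\left(O \right)} = O^{2} + 130 O$ ($K{\left(O \right)} = \left(O^{2} + 129 O\right) + O = O^{2} + 130 O$)
$\frac{K{\left(41 \right)} + 48541}{-34913 - 15200} = \frac{41 \left(130 + 41\right) + 48541}{-34913 - 15200} = \frac{41 \cdot 171 + 48541}{-50113} = \left(7011 + 48541\right) \left(- \frac{1}{50113}\right) = 55552 \left(- \frac{1}{50113}\right) = - \frac{7936}{7159}$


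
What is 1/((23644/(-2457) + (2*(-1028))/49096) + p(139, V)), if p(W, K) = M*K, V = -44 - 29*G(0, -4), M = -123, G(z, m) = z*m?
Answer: 15078609/81459697231 ≈ 0.00018511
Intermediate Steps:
G(z, m) = m*z
V = -44 (V = -44 - 29*(-4*0) = -44 - 29*0 = -44 - 1*0 = -44 + 0 = -44)
p(W, K) = -123*K
1/((23644/(-2457) + (2*(-1028))/49096) + p(139, V)) = 1/((23644/(-2457) + (2*(-1028))/49096) - 123*(-44)) = 1/((23644*(-1/2457) - 2056*1/49096) + 5412) = 1/((-23644/2457 - 257/6137) + 5412) = 1/(-145734677/15078609 + 5412) = 1/(81459697231/15078609) = 15078609/81459697231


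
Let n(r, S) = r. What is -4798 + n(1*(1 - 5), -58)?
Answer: -4802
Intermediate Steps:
-4798 + n(1*(1 - 5), -58) = -4798 + 1*(1 - 5) = -4798 + 1*(-4) = -4798 - 4 = -4802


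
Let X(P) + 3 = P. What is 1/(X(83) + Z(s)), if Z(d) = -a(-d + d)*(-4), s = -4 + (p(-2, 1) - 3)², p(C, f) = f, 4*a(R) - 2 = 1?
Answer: 1/83 ≈ 0.012048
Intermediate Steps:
a(R) = ¾ (a(R) = ½ + (¼)*1 = ½ + ¼ = ¾)
X(P) = -3 + P
s = 0 (s = -4 + (1 - 3)² = -4 + (-2)² = -4 + 4 = 0)
Z(d) = 3 (Z(d) = -1*¾*(-4) = -¾*(-4) = 3)
1/(X(83) + Z(s)) = 1/((-3 + 83) + 3) = 1/(80 + 3) = 1/83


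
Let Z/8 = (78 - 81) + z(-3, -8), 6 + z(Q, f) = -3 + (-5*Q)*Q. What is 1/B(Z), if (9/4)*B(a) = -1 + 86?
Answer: 9/340 ≈ 0.026471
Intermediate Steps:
z(Q, f) = -9 - 5*Q² (z(Q, f) = -6 + (-3 + (-5*Q)*Q) = -6 + (-3 - 5*Q²) = -9 - 5*Q²)
Z = -456 (Z = 8*((78 - 81) + (-9 - 5*(-3)²)) = 8*(-3 + (-9 - 5*9)) = 8*(-3 + (-9 - 45)) = 8*(-3 - 54) = 8*(-57) = -456)
B(a) = 340/9 (B(a) = 4*(-1 + 86)/9 = (4/9)*85 = 340/9)
1/B(Z) = 1/(340/9) = 9/340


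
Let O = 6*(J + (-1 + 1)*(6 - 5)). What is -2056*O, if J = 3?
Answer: -37008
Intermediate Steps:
O = 18 (O = 6*(3 + (-1 + 1)*(6 - 5)) = 6*(3 + 0*1) = 6*(3 + 0) = 6*3 = 18)
-2056*O = -2056*18 = -37008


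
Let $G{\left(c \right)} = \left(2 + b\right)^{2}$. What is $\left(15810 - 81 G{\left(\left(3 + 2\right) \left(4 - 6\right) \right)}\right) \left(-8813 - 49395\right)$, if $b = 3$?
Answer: $-802397280$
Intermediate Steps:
$G{\left(c \right)} = 25$ ($G{\left(c \right)} = \left(2 + 3\right)^{2} = 5^{2} = 25$)
$\left(15810 - 81 G{\left(\left(3 + 2\right) \left(4 - 6\right) \right)}\right) \left(-8813 - 49395\right) = \left(15810 - 2025\right) \left(-8813 - 49395\right) = \left(15810 - 2025\right) \left(-58208\right) = 13785 \left(-58208\right) = -802397280$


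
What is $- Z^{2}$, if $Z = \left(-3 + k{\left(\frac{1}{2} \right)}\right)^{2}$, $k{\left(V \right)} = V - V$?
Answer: $-81$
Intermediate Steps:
$k{\left(V \right)} = 0$
$Z = 9$ ($Z = \left(-3 + 0\right)^{2} = \left(-3\right)^{2} = 9$)
$- Z^{2} = - 9^{2} = \left(-1\right) 81 = -81$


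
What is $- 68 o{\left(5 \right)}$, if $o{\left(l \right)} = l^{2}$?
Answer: $-1700$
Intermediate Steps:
$- 68 o{\left(5 \right)} = - 68 \cdot 5^{2} = \left(-68\right) 25 = -1700$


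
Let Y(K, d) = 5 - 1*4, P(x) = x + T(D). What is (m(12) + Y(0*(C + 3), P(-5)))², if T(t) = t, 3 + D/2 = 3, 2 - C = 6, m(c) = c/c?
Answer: 4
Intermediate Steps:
m(c) = 1
C = -4 (C = 2 - 1*6 = 2 - 6 = -4)
D = 0 (D = -6 + 2*3 = -6 + 6 = 0)
P(x) = x (P(x) = x + 0 = x)
Y(K, d) = 1 (Y(K, d) = 5 - 4 = 1)
(m(12) + Y(0*(C + 3), P(-5)))² = (1 + 1)² = 2² = 4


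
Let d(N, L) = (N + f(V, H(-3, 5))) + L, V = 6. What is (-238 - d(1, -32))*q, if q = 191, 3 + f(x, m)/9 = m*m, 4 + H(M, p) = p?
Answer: -36099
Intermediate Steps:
H(M, p) = -4 + p
f(x, m) = -27 + 9*m**2 (f(x, m) = -27 + 9*(m*m) = -27 + 9*m**2)
d(N, L) = -18 + L + N (d(N, L) = (N + (-27 + 9*(-4 + 5)**2)) + L = (N + (-27 + 9*1**2)) + L = (N + (-27 + 9*1)) + L = (N + (-27 + 9)) + L = (N - 18) + L = (-18 + N) + L = -18 + L + N)
(-238 - d(1, -32))*q = (-238 - (-18 - 32 + 1))*191 = (-238 - 1*(-49))*191 = (-238 + 49)*191 = -189*191 = -36099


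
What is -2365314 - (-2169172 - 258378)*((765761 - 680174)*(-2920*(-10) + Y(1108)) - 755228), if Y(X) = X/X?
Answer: 6065162688645136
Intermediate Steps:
Y(X) = 1
-2365314 - (-2169172 - 258378)*((765761 - 680174)*(-2920*(-10) + Y(1108)) - 755228) = -2365314 - (-2169172 - 258378)*((765761 - 680174)*(-2920*(-10) + 1) - 755228) = -2365314 - (-2427550)*(85587*(29200 + 1) - 755228) = -2365314 - (-2427550)*(85587*29201 - 755228) = -2365314 - (-2427550)*(2499225987 - 755228) = -2365314 - (-2427550)*2498470759 = -2365314 - 1*(-6065162691010450) = -2365314 + 6065162691010450 = 6065162688645136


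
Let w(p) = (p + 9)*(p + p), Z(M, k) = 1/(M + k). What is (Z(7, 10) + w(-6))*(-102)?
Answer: 3666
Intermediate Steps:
w(p) = 2*p*(9 + p) (w(p) = (9 + p)*(2*p) = 2*p*(9 + p))
(Z(7, 10) + w(-6))*(-102) = (1/(7 + 10) + 2*(-6)*(9 - 6))*(-102) = (1/17 + 2*(-6)*3)*(-102) = (1/17 - 36)*(-102) = -611/17*(-102) = 3666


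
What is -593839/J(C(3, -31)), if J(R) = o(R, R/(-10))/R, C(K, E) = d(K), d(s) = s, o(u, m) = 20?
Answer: -1781517/20 ≈ -89076.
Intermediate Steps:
C(K, E) = K
J(R) = 20/R
-593839/J(C(3, -31)) = -593839/(20/3) = -593839/(20*(⅓)) = -593839/20/3 = -593839*3/20 = -1781517/20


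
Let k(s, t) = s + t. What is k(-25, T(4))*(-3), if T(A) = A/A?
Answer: 72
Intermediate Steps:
T(A) = 1
k(-25, T(4))*(-3) = (-25 + 1)*(-3) = -24*(-3) = 72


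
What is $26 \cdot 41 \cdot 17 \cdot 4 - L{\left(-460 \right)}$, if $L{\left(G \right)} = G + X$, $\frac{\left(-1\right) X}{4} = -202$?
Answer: $72140$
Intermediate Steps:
$X = 808$ ($X = \left(-4\right) \left(-202\right) = 808$)
$L{\left(G \right)} = 808 + G$ ($L{\left(G \right)} = G + 808 = 808 + G$)
$26 \cdot 41 \cdot 17 \cdot 4 - L{\left(-460 \right)} = 26 \cdot 41 \cdot 17 \cdot 4 - \left(808 - 460\right) = 1066 \cdot 68 - 348 = 72488 - 348 = 72140$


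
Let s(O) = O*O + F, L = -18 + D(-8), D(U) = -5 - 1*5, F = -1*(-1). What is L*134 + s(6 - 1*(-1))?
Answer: -3702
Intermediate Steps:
F = 1
D(U) = -10 (D(U) = -5 - 5 = -10)
L = -28 (L = -18 - 10 = -28)
s(O) = 1 + O² (s(O) = O*O + 1 = O² + 1 = 1 + O²)
L*134 + s(6 - 1*(-1)) = -28*134 + (1 + (6 - 1*(-1))²) = -3752 + (1 + (6 + 1)²) = -3752 + (1 + 7²) = -3752 + (1 + 49) = -3752 + 50 = -3702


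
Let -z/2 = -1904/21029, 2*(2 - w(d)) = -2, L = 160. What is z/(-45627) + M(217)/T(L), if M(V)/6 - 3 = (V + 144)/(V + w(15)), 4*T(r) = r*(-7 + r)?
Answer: 6397287331/1407252268400 ≈ 0.0045459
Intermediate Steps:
w(d) = 3 (w(d) = 2 - ½*(-2) = 2 + 1 = 3)
T(r) = r*(-7 + r)/4 (T(r) = (r*(-7 + r))/4 = r*(-7 + r)/4)
z = 224/1237 (z = -(-3808)/21029 = -2*(-112/1237) = 224/1237 ≈ 0.18108)
M(V) = 18 + 6*(144 + V)/(3 + V) (M(V) = 18 + 6*((V + 144)/(V + 3)) = 18 + 6*((144 + V)/(3 + V)) = 18 + 6*(144 + V)/(3 + V))
z/(-45627) + M(217)/T(L) = (224/1237)/(-45627) + (6*(153 + 4*217)/(3 + 217))/(((¼)*160*(-7 + 160))) = (224/1237)*(-1/45627) + (6*(153 + 868)/220)/(((¼)*160*153)) = -224/56440599 + (6*(1/220)*1021)/6120 = -224/56440599 + (3063/110)*(1/6120) = -224/56440599 + 1021/224400 = 6397287331/1407252268400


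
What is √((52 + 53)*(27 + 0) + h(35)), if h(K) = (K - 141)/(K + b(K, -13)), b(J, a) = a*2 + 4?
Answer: √477737/13 ≈ 53.168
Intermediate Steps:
b(J, a) = 4 + 2*a (b(J, a) = 2*a + 4 = 4 + 2*a)
h(K) = (-141 + K)/(-22 + K) (h(K) = (K - 141)/(K + (4 + 2*(-13))) = (-141 + K)/(K + (4 - 26)) = (-141 + K)/(K - 22) = (-141 + K)/(-22 + K))
√((52 + 53)*(27 + 0) + h(35)) = √((52 + 53)*(27 + 0) + (-141 + 35)/(-22 + 35)) = √(105*27 - 106/13) = √(2835 + (1/13)*(-106)) = √(2835 - 106/13) = √(36749/13) = √477737/13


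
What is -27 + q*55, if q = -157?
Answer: -8662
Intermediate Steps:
-27 + q*55 = -27 - 157*55 = -27 - 8635 = -8662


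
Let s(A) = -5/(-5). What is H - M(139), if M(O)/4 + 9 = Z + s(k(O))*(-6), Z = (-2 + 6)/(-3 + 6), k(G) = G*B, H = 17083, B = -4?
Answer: 51413/3 ≈ 17138.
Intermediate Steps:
k(G) = -4*G (k(G) = G*(-4) = -4*G)
Z = 4/3 ≈ 1.3333
s(A) = 1 (s(A) = -5*(-⅕) = 1)
M(O) = -164/3 (M(O) = -36 + 4*(4/3 + 1*(-6)) = -36 + 4*(4/3 - 6) = -36 + 4*(-14/3) = -36 - 56/3 = -164/3)
H - M(139) = 17083 - 1*(-164/3) = 17083 + 164/3 = 51413/3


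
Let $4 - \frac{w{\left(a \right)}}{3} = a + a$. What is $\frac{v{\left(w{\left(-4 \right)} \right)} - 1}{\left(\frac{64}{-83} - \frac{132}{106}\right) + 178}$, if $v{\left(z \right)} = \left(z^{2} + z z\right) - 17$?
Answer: $\frac{5661513}{387076} \approx 14.626$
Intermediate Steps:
$w{\left(a \right)} = 12 - 6 a$ ($w{\left(a \right)} = 12 - 3 \left(a + a\right) = 12 - 3 \cdot 2 a = 12 - 6 a$)
$v{\left(z \right)} = -17 + 2 z^{2}$ ($v{\left(z \right)} = \left(z^{2} + z^{2}\right) - 17 = 2 z^{2} - 17 = -17 + 2 z^{2}$)
$\frac{v{\left(w{\left(-4 \right)} \right)} - 1}{\left(\frac{64}{-83} - \frac{132}{106}\right) + 178} = \frac{\left(-17 + 2 \left(12 - -24\right)^{2}\right) - 1}{\left(\frac{64}{-83} - \frac{132}{106}\right) + 178} = \frac{\left(-17 + 2 \left(12 + 24\right)^{2}\right) - 1}{\left(64 \left(- \frac{1}{83}\right) - \frac{66}{53}\right) + 178} = \frac{\left(-17 + 2 \cdot 36^{2}\right) - 1}{\left(- \frac{64}{83} - \frac{66}{53}\right) + 178} = \frac{\left(-17 + 2 \cdot 1296\right) - 1}{- \frac{8870}{4399} + 178} = \frac{\left(-17 + 2592\right) - 1}{\frac{774152}{4399}} = \left(2575 - 1\right) \frac{4399}{774152} = 2574 \cdot \frac{4399}{774152} = \frac{5661513}{387076}$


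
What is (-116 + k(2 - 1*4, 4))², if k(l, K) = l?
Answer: 13924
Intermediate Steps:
(-116 + k(2 - 1*4, 4))² = (-116 + (2 - 1*4))² = (-116 + (2 - 4))² = (-116 - 2)² = (-118)² = 13924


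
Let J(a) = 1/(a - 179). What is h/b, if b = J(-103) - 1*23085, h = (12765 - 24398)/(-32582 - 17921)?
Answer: -3280506/328773065413 ≈ -9.9780e-6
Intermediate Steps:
J(a) = 1/(-179 + a)
h = 11633/50503 (h = -11633/(-50503) = -11633*(-1/50503) = 11633/50503 ≈ 0.23034)
b = -6509971/282 (b = 1/(-179 - 103) - 1*23085 = 1/(-282) - 23085 = -1/282 - 23085 = -6509971/282 ≈ -23085.)
h/b = 11633/(50503*(-6509971/282)) = (11633/50503)*(-282/6509971) = -3280506/328773065413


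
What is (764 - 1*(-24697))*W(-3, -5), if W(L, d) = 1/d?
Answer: -25461/5 ≈ -5092.2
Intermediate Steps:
(764 - 1*(-24697))*W(-3, -5) = (764 - 1*(-24697))/(-5) = (764 + 24697)*(-⅕) = 25461*(-⅕) = -25461/5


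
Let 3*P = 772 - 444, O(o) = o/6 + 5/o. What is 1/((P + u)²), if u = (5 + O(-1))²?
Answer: 1296/15499969 ≈ 8.3613e-5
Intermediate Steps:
O(o) = 5/o + o/6 (O(o) = o*(⅙) + 5/o = o/6 + 5/o = 5/o + o/6)
P = 328/3 (P = (772 - 444)/3 = (⅓)*328 = 328/3 ≈ 109.33)
u = 1/36 (u = (5 + (5/(-1) + (⅙)*(-1)))² = (5 + (5*(-1) - ⅙))² = (5 + (-5 - ⅙))² = (5 - 31/6)² = (-⅙)² = 1/36 ≈ 0.027778)
1/((P + u)²) = 1/((328/3 + 1/36)²) = 1/((3937/36)²) = 1/(15499969/1296) = 1296/15499969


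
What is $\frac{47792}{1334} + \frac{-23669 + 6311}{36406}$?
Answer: $\frac{14799655}{418669} \approx 35.349$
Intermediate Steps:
$\frac{47792}{1334} + \frac{-23669 + 6311}{36406} = 47792 \cdot \frac{1}{1334} - \frac{8679}{18203} = \frac{824}{23} - \frac{8679}{18203} = \frac{14799655}{418669}$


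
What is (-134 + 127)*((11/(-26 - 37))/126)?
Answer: 11/1134 ≈ 0.0097002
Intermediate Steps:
(-134 + 127)*((11/(-26 - 37))/126) = -7*11/(-63)/126 = -7*11*(-1/63)/126 = -(-11)/(9*126) = -7*(-11/7938) = 11/1134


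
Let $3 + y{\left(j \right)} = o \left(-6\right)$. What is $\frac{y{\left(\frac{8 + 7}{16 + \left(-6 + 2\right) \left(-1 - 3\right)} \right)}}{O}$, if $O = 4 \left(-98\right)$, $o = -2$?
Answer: $- \frac{9}{392} \approx -0.022959$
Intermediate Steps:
$O = -392$
$y{\left(j \right)} = 9$ ($y{\left(j \right)} = -3 - -12 = -3 + 12 = 9$)
$\frac{y{\left(\frac{8 + 7}{16 + \left(-6 + 2\right) \left(-1 - 3\right)} \right)}}{O} = \frac{9}{-392} = 9 \left(- \frac{1}{392}\right) = - \frac{9}{392}$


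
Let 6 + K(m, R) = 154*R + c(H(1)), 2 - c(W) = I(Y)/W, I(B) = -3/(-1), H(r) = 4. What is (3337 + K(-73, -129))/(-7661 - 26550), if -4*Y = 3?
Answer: 66135/136844 ≈ 0.48329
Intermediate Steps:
Y = -¾ (Y = -¼*3 = -¾ ≈ -0.75000)
I(B) = 3 (I(B) = -3*(-1) = 3)
c(W) = 2 - 3/W
K(m, R) = -19/4 + 154*R (K(m, R) = -6 + (154*R + (2 - 3/4)) = -6 + (154*R + (2 - 3*¼)) = -6 + (154*R + (2 - ¾)) = -6 + (154*R + 5/4) = -6 + (5/4 + 154*R) = -19/4 + 154*R)
(3337 + K(-73, -129))/(-7661 - 26550) = (3337 + (-19/4 + 154*(-129)))/(-7661 - 26550) = (3337 + (-19/4 - 19866))/(-34211) = (3337 - 79483/4)*(-1/34211) = -66135/4*(-1/34211) = 66135/136844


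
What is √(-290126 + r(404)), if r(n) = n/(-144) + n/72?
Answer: I*√10444435/6 ≈ 538.63*I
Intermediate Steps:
r(n) = n/144 (r(n) = n*(-1/144) + n*(1/72) = -n/144 + n/72 = n/144)
√(-290126 + r(404)) = √(-290126 + (1/144)*404) = √(-290126 + 101/36) = √(-10444435/36) = I*√10444435/6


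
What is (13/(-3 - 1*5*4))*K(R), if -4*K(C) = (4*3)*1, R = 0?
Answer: 39/23 ≈ 1.6957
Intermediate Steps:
K(C) = -3 (K(C) = -4*3/4 = -3)
(13/(-3 - 1*5*4))*K(R) = (13/(-3 - 1*5*4))*(-3) = (13/(-3 - 5*4))*(-3) = (13/(-3 - 20))*(-3) = (13/(-23))*(-3) = (13*(-1/23))*(-3) = -13/23*(-3) = 39/23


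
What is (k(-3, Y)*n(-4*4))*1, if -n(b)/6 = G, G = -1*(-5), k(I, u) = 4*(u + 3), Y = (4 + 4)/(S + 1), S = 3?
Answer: -600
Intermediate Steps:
Y = 2 (Y = (4 + 4)/(3 + 1) = 8/4 = 8*(¼) = 2)
k(I, u) = 12 + 4*u (k(I, u) = 4*(3 + u) = 12 + 4*u)
G = 5
n(b) = -30 (n(b) = -6*5 = -30)
(k(-3, Y)*n(-4*4))*1 = ((12 + 4*2)*(-30))*1 = ((12 + 8)*(-30))*1 = (20*(-30))*1 = -600*1 = -600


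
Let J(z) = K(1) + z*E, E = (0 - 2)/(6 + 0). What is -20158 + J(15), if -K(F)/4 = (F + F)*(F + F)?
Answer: -20179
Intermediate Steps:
K(F) = -16*F² (K(F) = -4*(F + F)*(F + F) = -4*2*F*2*F = -16*F²)
E = -⅓ (E = -2/6 = -2*⅙ = -⅓ ≈ -0.33333)
J(z) = -16 - z/3 (J(z) = -16*1² + z*(-⅓) = -16*1 - z/3 = -16 - z/3)
-20158 + J(15) = -20158 + (-16 - ⅓*15) = -20158 + (-16 - 5) = -20158 - 21 = -20179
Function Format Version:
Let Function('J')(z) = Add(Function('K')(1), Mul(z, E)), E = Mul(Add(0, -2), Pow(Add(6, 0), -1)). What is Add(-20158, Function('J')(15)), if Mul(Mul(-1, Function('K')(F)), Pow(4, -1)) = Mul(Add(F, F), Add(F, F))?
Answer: -20179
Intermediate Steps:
Function('K')(F) = Mul(-16, Pow(F, 2)) (Function('K')(F) = Mul(-4, Mul(Add(F, F), Add(F, F))) = Mul(-4, Mul(Mul(2, F), Mul(2, F))) = Mul(-4, Mul(4, Pow(F, 2))) = Mul(-16, Pow(F, 2)))
E = Rational(-1, 3) (E = Mul(-2, Pow(6, -1)) = Mul(-2, Rational(1, 6)) = Rational(-1, 3) ≈ -0.33333)
Function('J')(z) = Add(-16, Mul(Rational(-1, 3), z)) (Function('J')(z) = Add(Mul(-16, Pow(1, 2)), Mul(z, Rational(-1, 3))) = Add(Mul(-16, 1), Mul(Rational(-1, 3), z)) = Add(-16, Mul(Rational(-1, 3), z)))
Add(-20158, Function('J')(15)) = Add(-20158, Add(-16, Mul(Rational(-1, 3), 15))) = Add(-20158, Add(-16, -5)) = Add(-20158, -21) = -20179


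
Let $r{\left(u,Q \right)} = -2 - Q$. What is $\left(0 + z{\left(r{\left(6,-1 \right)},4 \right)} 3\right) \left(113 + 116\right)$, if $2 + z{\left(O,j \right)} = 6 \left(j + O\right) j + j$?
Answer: $50838$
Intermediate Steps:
$z{\left(O,j \right)} = -2 + j + j \left(6 O + 6 j\right)$ ($z{\left(O,j \right)} = -2 + \left(6 \left(j + O\right) j + j\right) = -2 + \left(6 \left(O + j\right) j + j\right) = -2 + \left(\left(6 O + 6 j\right) j + j\right) = -2 + \left(j \left(6 O + 6 j\right) + j\right) = -2 + \left(j + j \left(6 O + 6 j\right)\right) = -2 + j + j \left(6 O + 6 j\right)$)
$\left(0 + z{\left(r{\left(6,-1 \right)},4 \right)} 3\right) \left(113 + 116\right) = \left(0 + \left(-2 + 4 + 6 \cdot 4^{2} + 6 \left(-2 - -1\right) 4\right) 3\right) \left(113 + 116\right) = \left(0 + \left(-2 + 4 + 6 \cdot 16 + 6 \left(-2 + 1\right) 4\right) 3\right) 229 = \left(0 + \left(-2 + 4 + 96 + 6 \left(-1\right) 4\right) 3\right) 229 = \left(0 + \left(-2 + 4 + 96 - 24\right) 3\right) 229 = \left(0 + 74 \cdot 3\right) 229 = \left(0 + 222\right) 229 = 222 \cdot 229 = 50838$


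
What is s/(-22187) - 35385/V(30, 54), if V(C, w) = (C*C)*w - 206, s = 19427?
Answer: -1725237233/1073717678 ≈ -1.6068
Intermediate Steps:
V(C, w) = -206 + w*C² (V(C, w) = C²*w - 206 = w*C² - 206 = -206 + w*C²)
s/(-22187) - 35385/V(30, 54) = 19427/(-22187) - 35385/(-206 + 54*30²) = 19427*(-1/22187) - 35385/(-206 + 54*900) = -19427/22187 - 35385/(-206 + 48600) = -19427/22187 - 35385/48394 = -1725237233/1073717678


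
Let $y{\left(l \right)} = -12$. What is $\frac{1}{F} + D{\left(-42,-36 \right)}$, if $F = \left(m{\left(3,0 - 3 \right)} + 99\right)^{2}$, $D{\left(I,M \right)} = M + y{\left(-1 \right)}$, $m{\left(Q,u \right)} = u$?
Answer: $- \frac{442367}{9216} \approx -48.0$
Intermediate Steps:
$D{\left(I,M \right)} = -12 + M$ ($D{\left(I,M \right)} = M - 12 = -12 + M$)
$F = 9216$ ($F = \left(\left(0 - 3\right) + 99\right)^{2} = \left(-3 + 99\right)^{2} = 96^{2} = 9216$)
$\frac{1}{F} + D{\left(-42,-36 \right)} = \frac{1}{9216} - 48 = - \frac{442367}{9216}$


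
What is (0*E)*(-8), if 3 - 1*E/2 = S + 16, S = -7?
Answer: 0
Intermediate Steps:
E = -12 (E = 6 - 2*(-7 + 16) = 6 - 2*9 = 6 - 18 = -12)
(0*E)*(-8) = (0*(-12))*(-8) = 0*(-8) = 0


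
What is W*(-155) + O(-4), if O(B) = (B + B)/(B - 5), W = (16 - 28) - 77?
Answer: 124163/9 ≈ 13796.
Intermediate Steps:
W = -89 (W = -12 - 77 = -89)
O(B) = 2*B/(-5 + B) (O(B) = (2*B)/(-5 + B) = 2*B/(-5 + B))
W*(-155) + O(-4) = -89*(-155) + 2*(-4)/(-5 - 4) = 13795 + 2*(-4)/(-9) = 13795 + 2*(-4)*(-1/9) = 13795 + 8/9 = 124163/9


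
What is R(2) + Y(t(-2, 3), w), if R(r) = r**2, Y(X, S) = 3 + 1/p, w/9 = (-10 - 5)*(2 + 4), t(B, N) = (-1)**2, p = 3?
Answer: 22/3 ≈ 7.3333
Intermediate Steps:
t(B, N) = 1
w = -810 (w = 9*((-10 - 5)*(2 + 4)) = 9*(-15*6) = 9*(-90) = -810)
Y(X, S) = 10/3 (Y(X, S) = 3 + 1/3 = 10/3)
R(2) + Y(t(-2, 3), w) = 2**2 + 10/3 = 4 + 10/3 = 22/3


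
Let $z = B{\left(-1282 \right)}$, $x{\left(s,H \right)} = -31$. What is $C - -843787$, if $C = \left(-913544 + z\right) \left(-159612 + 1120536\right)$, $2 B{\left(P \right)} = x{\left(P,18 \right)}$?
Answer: $-877860405191$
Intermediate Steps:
$B{\left(P \right)} = - \frac{31}{2}$ ($B{\left(P \right)} = \frac{1}{2} \left(-31\right) = - \frac{31}{2}$)
$z = - \frac{31}{2} \approx -15.5$
$C = -877861248978$ ($C = \left(-913544 - \frac{31}{2}\right) \left(-159612 + 1120536\right) = \left(- \frac{1827119}{2}\right) 960924 = -877861248978$)
$C - -843787 = -877861248978 - -843787 = -877861248978 + 843787 = -877860405191$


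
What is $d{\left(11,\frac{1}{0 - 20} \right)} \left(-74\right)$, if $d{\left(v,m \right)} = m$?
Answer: $\frac{37}{10} \approx 3.7$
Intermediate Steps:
$d{\left(11,\frac{1}{0 - 20} \right)} \left(-74\right) = \frac{1}{0 - 20} \left(-74\right) = \frac{1}{-20} \left(-74\right) = \left(- \frac{1}{20}\right) \left(-74\right) = \frac{37}{10}$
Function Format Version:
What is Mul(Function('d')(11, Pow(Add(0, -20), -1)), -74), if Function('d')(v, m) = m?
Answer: Rational(37, 10) ≈ 3.7000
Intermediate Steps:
Mul(Function('d')(11, Pow(Add(0, -20), -1)), -74) = Mul(Pow(Add(0, -20), -1), -74) = Mul(Pow(-20, -1), -74) = Mul(Rational(-1, 20), -74) = Rational(37, 10)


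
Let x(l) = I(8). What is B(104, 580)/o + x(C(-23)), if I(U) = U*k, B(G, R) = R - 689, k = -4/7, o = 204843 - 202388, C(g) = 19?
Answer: -79323/17185 ≈ -4.6158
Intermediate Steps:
o = 2455
k = -4/7 (k = -4*⅐ = -4/7 ≈ -0.57143)
B(G, R) = -689 + R
I(U) = -4*U/7 (I(U) = U*(-4/7) = -4*U/7)
x(l) = -32/7 (x(l) = -4/7*8 = -32/7)
B(104, 580)/o + x(C(-23)) = (-689 + 580)/2455 - 32/7 = -109*1/2455 - 32/7 = -109/2455 - 32/7 = -79323/17185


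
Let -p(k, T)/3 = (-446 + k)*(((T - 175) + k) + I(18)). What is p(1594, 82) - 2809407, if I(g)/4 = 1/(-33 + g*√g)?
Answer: -4204904989/527 - 82656*√2/527 ≈ -7.9792e+6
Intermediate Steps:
I(g) = 4/(-33 + g^(3/2)) (I(g) = 4/(-33 + g*√g) = 4/(-33 + g^(3/2)))
p(k, T) = -3*(-446 + k)*(-175 + T + k + 4/(-33 + 54*√2)) (p(k, T) = -3*(-446 + k)*(((T - 175) + k) + 4/(-33 + 18^(3/2))) = -3*(-446 + k)*(((-175 + T) + k) + 4/(-33 + 54*√2)) = -3*(-446 + k)*((-175 + T + k) + 4/(-33 + 54*√2)) = -3*(-446 + k)*(-175 + T + k + 4/(-33 + 54*√2)))
p(1594, 82) - 2809407 = (-123377426/527 - 3*1594² + 1338*82 + 32112*√2/527 + (981757/527)*1594 - 3*82*1594 - 72/527*1594*√2) - 2809407 = (-123377426/527 - 3*2540836 + 109716 + 32112*√2/527 + 1564920658/527 - 392124 - 114768*√2/527) - 2809407 = (-123377426/527 - 7622508 + 109716 + 32112*√2/527 + 1564920658/527 - 392124 - 114768*√2/527) - 2809407 = (-2724347500/527 - 82656*√2/527) - 2809407 = -4204904989/527 - 82656*√2/527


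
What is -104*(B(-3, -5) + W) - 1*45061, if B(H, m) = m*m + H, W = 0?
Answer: -47349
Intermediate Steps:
B(H, m) = H + m² (B(H, m) = m² + H = H + m²)
-104*(B(-3, -5) + W) - 1*45061 = -104*((-3 + (-5)²) + 0) - 1*45061 = -104*((-3 + 25) + 0) - 45061 = -104*(22 + 0) - 45061 = -104*22 - 45061 = -2288 - 45061 = -47349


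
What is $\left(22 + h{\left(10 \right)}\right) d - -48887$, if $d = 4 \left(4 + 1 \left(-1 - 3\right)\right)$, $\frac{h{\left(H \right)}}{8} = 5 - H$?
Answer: $48887$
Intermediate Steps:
$h{\left(H \right)} = 40 - 8 H$ ($h{\left(H \right)} = 8 \left(5 - H\right) = 40 - 8 H$)
$d = 0$ ($d = 4 \left(4 + 1 \left(-4\right)\right) = 4 \left(4 - 4\right) = 4 \cdot 0 = 0$)
$\left(22 + h{\left(10 \right)}\right) d - -48887 = \left(22 + \left(40 - 80\right)\right) 0 - -48887 = \left(22 + \left(40 - 80\right)\right) 0 + 48887 = \left(22 - 40\right) 0 + 48887 = \left(-18\right) 0 + 48887 = 0 + 48887 = 48887$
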